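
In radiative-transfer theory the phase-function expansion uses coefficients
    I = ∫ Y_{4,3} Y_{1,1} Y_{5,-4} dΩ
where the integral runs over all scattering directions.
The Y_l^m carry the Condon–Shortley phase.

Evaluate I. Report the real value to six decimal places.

0.294638

Checks pass: Σm=0; 10 even; l₃=5∈[3,5].
(2·4+1)(2·1+1)(2·5+1) = 297
Δ: 0! 8! 2! / 11! → 1/495
sum: t=0:+1/576 = 1/576
3j²(4 1 5; 0 0 0) = Δ·Π!·Σ² = 5/99  (sign -1)
sum: t=0:+1/10080 = 1/10080
3j²(4 1 5; 3 1 -4) = Δ·Π!·Σ² = 4/55  (sign -1)
combine: 4πI² = 297·5/99·4/55 = 12/11
take √, sign +1: I = 0.29463840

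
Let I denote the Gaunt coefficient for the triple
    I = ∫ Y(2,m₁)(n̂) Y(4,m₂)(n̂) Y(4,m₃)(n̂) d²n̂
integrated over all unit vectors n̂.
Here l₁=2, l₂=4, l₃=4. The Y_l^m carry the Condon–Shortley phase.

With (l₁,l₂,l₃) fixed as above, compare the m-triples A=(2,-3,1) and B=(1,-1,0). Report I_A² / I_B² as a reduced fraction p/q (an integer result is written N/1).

Same 2,4,4: normalisation and zero-m 3j drop out of the ratio.
A: Δ: 2! 2! 6! / 11! → 1/13860; sum: t=0:+1/480 = 1/480; 3j²(2 4 4; 2 -3 1) = Δ·Π!·Σ² = 3/110  (sign -1)
B: Δ: 2! 2! 6! / 11! → 1/13860; sum: t=0:+1/72 t=1:−1/96 = 1/288; 3j²(2 4 4; 1 -1 0) = Δ·Π!·Σ² = 1/462  (sign +1)
I_A²/I_B² = (3/110)/(1/462) = 63/5

63/5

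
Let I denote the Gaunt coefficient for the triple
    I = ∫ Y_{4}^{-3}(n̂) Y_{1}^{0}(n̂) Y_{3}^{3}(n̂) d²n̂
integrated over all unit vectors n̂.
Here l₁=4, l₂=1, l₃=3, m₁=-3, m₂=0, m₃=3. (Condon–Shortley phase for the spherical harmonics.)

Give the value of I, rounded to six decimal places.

-0.162868

m-sum 0 ✓  L=8 even ✓  3≤3≤5 ✓
Π(2lᵢ+1) = 9×3×7 = 189
triangle coeff Δ(4,1,3) = 1/252
Σ_t [1,1]: t=1:−1/36 = -1/36
(3j)²=4/63 [(4 1 3; 0 0 0)], sign=+1
Σ_t [1,1]: t=1:−1/720 = -1/720
(3j)²=1/36 [(4 1 3; -3 0 3)], sign=-1
⇒ 4πI² = 1/3
I = (-1)√(1/3/(4π)) = -0.16286750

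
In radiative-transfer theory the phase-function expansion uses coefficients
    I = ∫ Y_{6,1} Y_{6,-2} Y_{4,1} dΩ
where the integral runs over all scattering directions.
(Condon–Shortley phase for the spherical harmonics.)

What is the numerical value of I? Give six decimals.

0.113069

Checks pass: Σm=0; 16 even; l₃=4∈[0,12].
(2·6+1)(2·6+1)(2·4+1) = 1521
Δ: 8! 4! 4! / 17! → 1/15315300
sum: t=2:+1/829440 t=3:−1/25920 t=4:+1/9216 t=5:−1/25920 t=6:+1/829440 = 7/207360
3j²(6 6 4; 0 0 0) = Δ·Π!·Σ² = 28/2431  (sign +1)
sum: t=1:−1/725760 t=2:+1/34560 t=3:−1/17280 t=4:+1/82944 = -53/2903040
3j²(6 6 4; 1 -2 1) = Δ·Π!·Σ² = 2809/306306  (sign +1)
combine: 4πI² = 1521·28/2431·2809/306306 = 5618/34969
take √, sign +1: I = 0.11306920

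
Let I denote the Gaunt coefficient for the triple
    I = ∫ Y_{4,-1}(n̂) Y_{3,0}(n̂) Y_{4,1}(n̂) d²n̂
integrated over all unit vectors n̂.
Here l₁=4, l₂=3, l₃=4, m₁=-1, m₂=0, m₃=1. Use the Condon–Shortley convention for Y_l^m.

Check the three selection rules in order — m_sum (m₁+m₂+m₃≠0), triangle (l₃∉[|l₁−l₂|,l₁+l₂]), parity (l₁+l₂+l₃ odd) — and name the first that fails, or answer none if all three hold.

Σmᵢ = 0  ✓
l₃∈[|l₁−l₂|,l₁+l₂]=[1,7], have l₃=4  ✓
Σlᵢ = 11 ⇒ odd  ✗

parity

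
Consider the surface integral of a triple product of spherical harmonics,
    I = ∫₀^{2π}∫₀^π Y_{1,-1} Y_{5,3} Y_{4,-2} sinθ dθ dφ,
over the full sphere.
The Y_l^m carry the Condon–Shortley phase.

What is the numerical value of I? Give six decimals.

-0.259847

Rules hold: Σm=0, L=10 even, 4≤4≤6.
N = 3·11·9 = 297
Δ = 2!·0!·8!/11! = 1/495
Racah Σ t=1..1: t=1:−1/576 = -1/576
⇒ 3j(1 5 4; 0 0 0)² = 5/99, sgn -1
Racah Σ t=2..2: t=2:+1/2880 = 1/2880
⇒ 3j(1 5 4; -1 3 -2)² = 28/495, sgn +1
4πI² = N·(3j₀)²·(3jₘ)² = 28/33
I = -1·√(0.848485/4π) = -0.25984664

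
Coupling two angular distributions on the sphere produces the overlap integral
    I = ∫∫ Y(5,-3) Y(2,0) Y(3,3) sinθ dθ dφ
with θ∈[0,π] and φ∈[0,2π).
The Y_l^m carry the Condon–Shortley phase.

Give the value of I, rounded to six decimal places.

Rules hold: Σm=0, L=10 even, 3≤3≤7.
N = 11·5·7 = 385
Δ = 4!·6!·0!/11! = 1/2310
Racah Σ t=2..2: t=2:+1/144 = 1/144
⇒ 3j(5 2 3; 0 0 0)² = 10/231, sgn -1
Racah Σ t=2..2: t=2:+1/2880 = 1/2880
⇒ 3j(5 2 3; -3 0 3)² = 2/165, sgn +1
4πI² = N·(3j₀)²·(3jₘ)² = 20/99
I = -1·√(0.20202/4π) = -0.12679218

-0.126792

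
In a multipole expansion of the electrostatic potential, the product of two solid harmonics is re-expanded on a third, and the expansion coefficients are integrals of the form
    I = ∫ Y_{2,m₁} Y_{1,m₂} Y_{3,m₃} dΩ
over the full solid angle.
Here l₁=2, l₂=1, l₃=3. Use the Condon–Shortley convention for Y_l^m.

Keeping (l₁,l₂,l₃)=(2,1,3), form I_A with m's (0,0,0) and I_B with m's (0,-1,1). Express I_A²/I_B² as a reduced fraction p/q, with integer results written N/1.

Same 2,1,3: normalisation and zero-m 3j drop out of the ratio.
A: Δ: 0! 4! 2! / 7! → 1/105; sum: t=0:+1/4 = 1/4; 3j²(2 1 3; 0 0 0) = Δ·Π!·Σ² = 3/35  (sign -1)
B: Δ: 0! 4! 2! / 7! → 1/105; sum: t=0:+1/8 = 1/8; 3j²(2 1 3; 0 -1 1) = Δ·Π!·Σ² = 2/35  (sign +1)
I_A²/I_B² = (3/35)/(2/35) = 3/2

3/2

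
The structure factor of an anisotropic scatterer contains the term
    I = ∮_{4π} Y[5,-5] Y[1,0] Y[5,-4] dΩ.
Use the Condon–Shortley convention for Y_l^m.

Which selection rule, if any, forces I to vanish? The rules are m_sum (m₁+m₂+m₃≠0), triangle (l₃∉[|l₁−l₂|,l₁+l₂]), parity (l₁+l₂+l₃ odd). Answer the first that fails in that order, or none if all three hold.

azimuthal sum: -5 + 0 − 4 = -9  ✗
4 ≤ 5 ≤ 6 (triangle on l)
L = 5 + 1 + 5 = 11 (odd)

m_sum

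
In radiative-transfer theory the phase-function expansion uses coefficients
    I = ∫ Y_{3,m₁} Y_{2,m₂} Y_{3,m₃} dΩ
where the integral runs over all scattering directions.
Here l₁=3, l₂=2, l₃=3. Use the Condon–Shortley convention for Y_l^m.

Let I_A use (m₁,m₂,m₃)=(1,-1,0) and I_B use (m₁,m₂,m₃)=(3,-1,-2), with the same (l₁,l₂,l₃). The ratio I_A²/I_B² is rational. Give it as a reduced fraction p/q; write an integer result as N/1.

2/25

Shared (l₁,l₂,l₃)=(3,2,3): N and (l;000)² cancel in I_A²/I_B².
A: Δ = 2!·4!·2!/9! = 1/3780; Racah Σ t=0..1: t=0:+1/8 t=1:−1/12 = 1/24; ⇒ 3j(3 2 3; 1 -1 0)² = 1/210, sgn -1
B: Δ = 2!·4!·2!/9! = 1/3780; Racah Σ t=0..0: t=0:+1/48 = 1/48; ⇒ 3j(3 2 3; 3 -1 -2)² = 5/84, sgn -1
I_A²/I_B² = (1/210)/(5/84) = 2/25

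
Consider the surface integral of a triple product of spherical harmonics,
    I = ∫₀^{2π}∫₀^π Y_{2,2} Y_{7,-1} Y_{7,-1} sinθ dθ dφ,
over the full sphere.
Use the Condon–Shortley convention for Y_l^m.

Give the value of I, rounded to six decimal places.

0.195759

Checks pass: Σm=0; 16 even; l₃=7∈[5,9].
(2·2+1)(2·7+1)(2·7+1) = 1125
Δ: 2! 2! 12! / 17! → 1/185640
sum: t=0:+1/2419200 t=1:−1/518400 t=2:+1/2419200 = -1/907200
3j²(2 7 7; 0 0 0) = Δ·Π!·Σ² = 56/3315  (sign +1)
sum: t=0:+1/2073600 = 1/2073600
3j²(2 7 7; 2 -1 -1) = Δ·Π!·Σ² = 28/1105  (sign +1)
combine: 4πI² = 1125·56/3315·28/1105 = 23520/48841
take √, sign +1: I = 0.19575887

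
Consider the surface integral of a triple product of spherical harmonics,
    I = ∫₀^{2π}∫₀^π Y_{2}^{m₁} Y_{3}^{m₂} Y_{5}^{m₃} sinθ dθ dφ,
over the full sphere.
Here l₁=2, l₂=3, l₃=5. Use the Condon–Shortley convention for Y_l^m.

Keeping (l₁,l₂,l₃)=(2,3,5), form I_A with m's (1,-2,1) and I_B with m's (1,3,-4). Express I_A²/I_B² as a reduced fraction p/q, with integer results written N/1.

2/7

l's match ⇒ only the (l;m) 3-j factors differ between A and B.
A: triangle coeff Δ(2,3,5) = 1/2310; Σ_t [0,0]: t=0:+1/720 = 1/720; (3j)²=4/385 [(2 3 5; 1 -2 1)], sign=+1
B: triangle coeff Δ(2,3,5) = 1/2310; Σ_t [0,0]: t=0:+1/4320 = 1/4320; (3j)²=2/55 [(2 3 5; 1 3 -4)], sign=-1
I_A²/I_B² = (4/385)/(2/55) = 2/7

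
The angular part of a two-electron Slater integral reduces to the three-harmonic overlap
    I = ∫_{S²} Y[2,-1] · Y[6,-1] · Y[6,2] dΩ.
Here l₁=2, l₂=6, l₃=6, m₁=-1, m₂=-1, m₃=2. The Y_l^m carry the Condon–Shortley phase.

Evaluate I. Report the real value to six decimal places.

0.088837

Checks pass: Σm=0; 14 even; l₃=6∈[4,8].
(2·2+1)(2·6+1)(2·6+1) = 845
Δ: 2! 2! 10! / 15! → 1/90090
sum: t=0:+1/69120 t=1:−1/14400 t=2:+1/69120 = -7/172800
3j²(2 6 6; 0 0 0) = Δ·Π!·Σ² = 14/715  (sign -1)
sum: t=1:−1/34560 t=2:+1/60480 = -1/80640
3j²(2 6 6; -1 -1 2) = Δ·Π!·Σ² = 6/1001  (sign -1)
combine: 4πI² = 845·14/715·6/1001 = 12/121
take √, sign +1: I = 0.08883682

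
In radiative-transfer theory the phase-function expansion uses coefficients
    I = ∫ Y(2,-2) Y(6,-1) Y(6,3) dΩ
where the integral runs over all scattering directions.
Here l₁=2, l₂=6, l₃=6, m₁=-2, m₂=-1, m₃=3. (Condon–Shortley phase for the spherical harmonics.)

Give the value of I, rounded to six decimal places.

0.177674

Rules hold: Σm=0, L=14 even, 4≤6≤8.
N = 5·13·13 = 845
Δ = 2!·2!·10!/15! = 1/90090
Racah Σ t=0..2: t=0:+1/69120 t=1:−1/14400 t=2:+1/69120 = -7/172800
⇒ 3j(2 6 6; 0 0 0)² = 14/715, sgn -1
Racah Σ t=2..2: t=2:+1/120960 = 1/120960
⇒ 3j(2 6 6; -2 -1 3)² = 24/1001, sgn -1
4πI² = N·(3j₀)²·(3jₘ)² = 48/121
I = +1·√(0.396694/4π) = 0.17767364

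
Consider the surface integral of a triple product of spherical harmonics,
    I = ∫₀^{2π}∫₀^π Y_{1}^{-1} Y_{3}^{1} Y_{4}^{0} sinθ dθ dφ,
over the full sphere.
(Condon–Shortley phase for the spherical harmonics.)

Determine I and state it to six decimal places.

m-sum 0 ✓  L=8 even ✓  2≤4≤4 ✓
Π(2lᵢ+1) = 3×7×9 = 189
triangle coeff Δ(1,3,4) = 1/252
Σ_t [0,0]: t=0:+1/36 = 1/36
(3j)²=4/63 [(1 3 4; 0 0 0)], sign=+1
Σ_t [0,0]: t=0:+1/96 = 1/96
(3j)²=1/42 [(1 3 4; -1 1 0)], sign=+1
⇒ 4πI² = 2/7
I = (+1)√(2/7/(4π)) = 0.15078601

0.150786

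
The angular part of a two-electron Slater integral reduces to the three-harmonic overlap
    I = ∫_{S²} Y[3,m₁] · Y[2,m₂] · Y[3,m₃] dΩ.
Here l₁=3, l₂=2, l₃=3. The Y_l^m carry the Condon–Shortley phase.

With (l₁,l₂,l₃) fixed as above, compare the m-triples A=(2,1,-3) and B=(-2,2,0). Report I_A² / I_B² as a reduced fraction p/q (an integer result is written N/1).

5/4

l's match ⇒ only the (l;m) 3-j factors differ between A and B.
A: triangle coeff Δ(3,2,3) = 1/3780; Σ_t [1,1]: t=1:−1/48 = -1/48; (3j)²=5/84 [(3 2 3; 2 1 -3)], sign=-1
B: triangle coeff Δ(3,2,3) = 1/3780; Σ_t [2,2]: t=2:+1/24 = 1/24; (3j)²=1/21 [(3 2 3; -2 2 0)], sign=-1
I_A²/I_B² = (5/84)/(1/21) = 5/4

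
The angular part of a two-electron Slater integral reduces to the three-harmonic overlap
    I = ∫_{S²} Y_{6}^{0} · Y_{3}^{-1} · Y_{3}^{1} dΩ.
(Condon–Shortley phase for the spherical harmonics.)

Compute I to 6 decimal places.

m-sum 0 ✓  L=12 even ✓  3≤3≤9 ✓
Π(2lᵢ+1) = 13×7×7 = 637
triangle coeff Δ(6,3,3) = 1/12012
Σ_t [3,3]: t=3:−1/1296 = -1/1296
(3j)²=100/3003 [(6 3 3; 0 0 0)], sign=+1
Σ_t [2,2]: t=2:+1/2304 = 1/2304
(3j)²=75/4004 [(6 3 3; 0 -1 1)], sign=+1
⇒ 4πI² = 625/1573
I = (+1)√(625/1573/(4π)) = 0.17781595

0.177816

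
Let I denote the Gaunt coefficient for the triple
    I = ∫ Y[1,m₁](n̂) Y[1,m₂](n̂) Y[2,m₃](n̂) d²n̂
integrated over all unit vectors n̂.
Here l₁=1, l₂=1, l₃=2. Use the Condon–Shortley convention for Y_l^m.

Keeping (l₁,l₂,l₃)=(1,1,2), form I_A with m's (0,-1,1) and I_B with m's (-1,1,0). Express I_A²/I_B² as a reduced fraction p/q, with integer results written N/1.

l's match ⇒ only the (l;m) 3-j factors differ between A and B.
A: triangle coeff Δ(1,1,2) = 1/30; Σ_t [0,0]: t=0:+1/2 = 1/2; (3j)²=1/10 [(1 1 2; 0 -1 1)], sign=-1
B: triangle coeff Δ(1,1,2) = 1/30; Σ_t [0,0]: t=0:+1/4 = 1/4; (3j)²=1/30 [(1 1 2; -1 1 0)], sign=+1
I_A²/I_B² = (1/10)/(1/30) = 3/1

3/1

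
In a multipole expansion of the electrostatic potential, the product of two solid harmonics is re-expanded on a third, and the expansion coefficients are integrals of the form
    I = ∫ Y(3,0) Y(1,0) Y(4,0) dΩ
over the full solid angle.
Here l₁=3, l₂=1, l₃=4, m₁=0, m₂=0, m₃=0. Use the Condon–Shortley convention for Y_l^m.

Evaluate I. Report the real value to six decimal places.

0.246233

m-sum 0 ✓  L=8 even ✓  2≤4≤4 ✓
Π(2lᵢ+1) = 7×3×9 = 189
triangle coeff Δ(3,1,4) = 1/252
Σ_t [0,0]: t=0:+1/36 = 1/36
(3j)²=4/63 [(3 1 4; 0 0 0)], sign=+1
(m-triple is (0,0,0) — same symbol as above.)
⇒ 4πI² = 16/21
I = (+1)√(16/21/(4π)) = 0.24623252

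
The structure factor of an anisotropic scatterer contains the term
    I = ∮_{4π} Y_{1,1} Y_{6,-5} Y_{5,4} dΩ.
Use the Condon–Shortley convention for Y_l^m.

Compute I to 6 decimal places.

-0.303018

m-sum 0 ✓  L=12 even ✓  5≤5≤7 ✓
Π(2lᵢ+1) = 3×13×11 = 429
triangle coeff Δ(1,6,5) = 1/858
Σ_t [1,1]: t=1:−1/14400 = -1/14400
(3j)²=6/143 [(1 6 5; 0 0 0)], sign=+1
Σ_t [0,0]: t=0:+1/725760 = 1/725760
(3j)²=5/78 [(1 6 5; 1 -5 4)], sign=-1
⇒ 4πI² = 15/13
I = (-1)√(15/13/(4π)) = -0.30301841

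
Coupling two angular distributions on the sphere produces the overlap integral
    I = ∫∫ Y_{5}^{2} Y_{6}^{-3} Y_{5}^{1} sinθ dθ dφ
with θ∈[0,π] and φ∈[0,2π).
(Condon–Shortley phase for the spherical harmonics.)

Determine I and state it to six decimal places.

-0.071298

Rules hold: Σm=0, L=16 even, 1≤5≤11.
N = 11·13·11 = 1573
Δ = 6!·4!·6!/17! = 1/28588560
Racah Σ t=1..5: t=1:−1/345600 t=2:+1/13824 t=3:−1/5184 t=4:+1/13824 t=5:−1/345600 = -7/129600
⇒ 3j(5 6 5; 0 0 0)² = 80/7293, sgn +1
Racah Σ t=0..3: t=0:+1/155520 t=1:−1/23040 t=2:+1/34560 t=3:−1/622080 = -1/103680
⇒ 3j(5 6 5; 2 -3 1)² = 9/2431, sgn -1
4πI² = N·(3j₀)²·(3jₘ)² = 240/3757
I = -1·√(0.0638808/4π) = -0.07129845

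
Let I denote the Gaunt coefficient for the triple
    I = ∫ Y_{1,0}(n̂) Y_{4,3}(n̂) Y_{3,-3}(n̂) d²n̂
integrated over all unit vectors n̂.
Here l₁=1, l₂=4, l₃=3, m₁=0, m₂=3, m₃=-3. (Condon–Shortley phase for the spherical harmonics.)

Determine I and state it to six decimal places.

-0.162868

Rules hold: Σm=0, L=8 even, 3≤3≤5.
N = 3·9·7 = 189
Δ = 2!·0!·6!/9! = 1/252
Racah Σ t=1..1: t=1:−1/36 = -1/36
⇒ 3j(1 4 3; 0 0 0)² = 4/63, sgn +1
Racah Σ t=1..1: t=1:−1/720 = -1/720
⇒ 3j(1 4 3; 0 3 -3)² = 1/36, sgn -1
4πI² = N·(3j₀)²·(3jₘ)² = 1/3
I = -1·√(0.333333/4π) = -0.16286750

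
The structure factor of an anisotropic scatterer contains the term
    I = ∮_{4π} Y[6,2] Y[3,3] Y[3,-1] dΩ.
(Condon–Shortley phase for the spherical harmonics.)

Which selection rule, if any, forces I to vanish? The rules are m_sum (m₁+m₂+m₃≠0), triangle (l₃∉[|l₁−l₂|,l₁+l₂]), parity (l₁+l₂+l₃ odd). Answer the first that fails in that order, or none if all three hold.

m_sum

Σmᵢ = 4  ✗
l₃∈[|l₁−l₂|,l₁+l₂]=[3,9], have l₃=3
Σlᵢ = 12 ⇒ even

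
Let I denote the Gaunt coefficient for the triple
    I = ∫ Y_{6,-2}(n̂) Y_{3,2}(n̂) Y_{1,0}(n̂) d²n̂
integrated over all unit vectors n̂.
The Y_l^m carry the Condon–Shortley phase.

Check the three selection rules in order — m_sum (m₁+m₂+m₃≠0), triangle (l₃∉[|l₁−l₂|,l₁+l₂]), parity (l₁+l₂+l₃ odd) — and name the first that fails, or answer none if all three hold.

m₁+m₂+m₃ = -2 + 2 + 0 = 0  ✓
triangle: |6−3|=3 ≤ l₃=1 ≤ 6+3=9  ✗
parity: l₁+l₂+l₃ = 10 is even

triangle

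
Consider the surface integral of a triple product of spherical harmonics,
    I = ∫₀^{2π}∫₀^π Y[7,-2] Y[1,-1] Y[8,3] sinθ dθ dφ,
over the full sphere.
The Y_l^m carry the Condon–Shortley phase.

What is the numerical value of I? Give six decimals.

Rules hold: Σm=0, L=16 even, 6≤8≤8.
N = 15·3·17 = 765
Δ = 0!·14!·2!/17! = 1/2040
Racah Σ t=0..0: t=0:+1/25401600 = 1/25401600
⇒ 3j(7 1 8; 0 0 0)² = 8/255, sgn +1
Racah Σ t=0..0: t=0:+1/87091200 = 1/87091200
⇒ 3j(7 1 8; -2 -1 3)² = 11/408, sgn -1
4πI² = N·(3j₀)²·(3jₘ)² = 11/17
I = -1·√(0.647059/4π) = -0.22691696

-0.226917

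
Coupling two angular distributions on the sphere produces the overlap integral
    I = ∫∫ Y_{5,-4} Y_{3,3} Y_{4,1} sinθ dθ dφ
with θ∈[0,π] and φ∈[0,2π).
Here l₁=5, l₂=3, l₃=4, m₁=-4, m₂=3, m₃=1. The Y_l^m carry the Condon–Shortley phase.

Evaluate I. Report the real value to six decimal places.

-0.186208

Rules hold: Σm=0, L=12 even, 2≤4≤8.
N = 11·7·9 = 693
Δ = 4!·6!·2!/13! = 1/180180
Racah Σ t=1..3: t=1:−1/576 t=2:+1/144 t=3:−1/576 = 1/288
⇒ 3j(5 3 4; 0 0 0)² = 20/1001, sgn +1
Racah Σ t=4..4: t=4:+1/5760 = 1/5760
⇒ 3j(5 3 4; -4 3 1)² = 9/286, sgn -1
4πI² = N·(3j₀)²·(3jₘ)² = 810/1859
I = -1·√(0.435718/4π) = -0.18620781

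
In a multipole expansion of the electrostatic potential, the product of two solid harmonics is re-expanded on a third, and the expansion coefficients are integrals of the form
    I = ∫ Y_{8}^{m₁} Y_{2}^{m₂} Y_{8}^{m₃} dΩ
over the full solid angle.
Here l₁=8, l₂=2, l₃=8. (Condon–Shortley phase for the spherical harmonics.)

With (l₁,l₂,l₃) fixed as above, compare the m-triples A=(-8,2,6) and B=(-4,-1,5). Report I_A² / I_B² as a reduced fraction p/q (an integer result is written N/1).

40/351

l's match ⇒ only the (l;m) 3-j factors differ between A and B.
A: triangle coeff Δ(8,2,8) = 1/348840; Σ_t [2,2]: t=2:+1/348713164800 = 1/348713164800; (3j)²=2/969 [(8 2 8; -8 2 6)], sign=+1
B: triangle coeff Δ(8,2,8) = 1/348840; Σ_t [0,1]: t=0:+1/1916006400 t=1:−1/479001600 = -1/638668800; (3j)²=117/6460 [(8 2 8; -4 -1 5)], sign=+1
I_A²/I_B² = (2/969)/(117/6460) = 40/351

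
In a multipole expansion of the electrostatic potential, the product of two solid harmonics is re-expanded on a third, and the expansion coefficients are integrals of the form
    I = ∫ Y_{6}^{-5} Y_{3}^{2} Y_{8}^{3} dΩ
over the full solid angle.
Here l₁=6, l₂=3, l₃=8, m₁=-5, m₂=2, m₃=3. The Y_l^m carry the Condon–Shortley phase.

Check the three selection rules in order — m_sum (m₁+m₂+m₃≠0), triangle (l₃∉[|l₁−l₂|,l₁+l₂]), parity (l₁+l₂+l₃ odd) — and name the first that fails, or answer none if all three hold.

m₁+m₂+m₃ = -5 + 2 + 3 = 0  ✓
triangle: |6−3|=3 ≤ l₃=8 ≤ 6+3=9  ✓
parity: l₁+l₂+l₃ = 17 is odd  ✗

parity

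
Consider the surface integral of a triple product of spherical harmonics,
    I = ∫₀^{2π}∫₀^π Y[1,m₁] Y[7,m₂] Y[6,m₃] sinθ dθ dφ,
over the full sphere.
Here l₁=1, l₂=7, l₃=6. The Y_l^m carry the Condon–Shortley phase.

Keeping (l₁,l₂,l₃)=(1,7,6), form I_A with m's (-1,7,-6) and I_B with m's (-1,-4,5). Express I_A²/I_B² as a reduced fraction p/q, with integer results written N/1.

Shared (l₁,l₂,l₃)=(1,7,6): N and (l;000)² cancel in I_A²/I_B².
A: Δ = 2!·0!·12!/15! = 1/1365; Racah Σ t=2..2: t=2:+1/958003200 = 1/958003200; ⇒ 3j(1 7 6; -1 7 -6)² = 1/15, sgn +1
B: Δ = 2!·0!·12!/15! = 1/1365; Racah Σ t=2..2: t=2:+1/79833600 = 1/79833600; ⇒ 3j(1 7 6; -1 -4 5)² = 1/455, sgn -1
I_A²/I_B² = (1/15)/(1/455) = 91/3

91/3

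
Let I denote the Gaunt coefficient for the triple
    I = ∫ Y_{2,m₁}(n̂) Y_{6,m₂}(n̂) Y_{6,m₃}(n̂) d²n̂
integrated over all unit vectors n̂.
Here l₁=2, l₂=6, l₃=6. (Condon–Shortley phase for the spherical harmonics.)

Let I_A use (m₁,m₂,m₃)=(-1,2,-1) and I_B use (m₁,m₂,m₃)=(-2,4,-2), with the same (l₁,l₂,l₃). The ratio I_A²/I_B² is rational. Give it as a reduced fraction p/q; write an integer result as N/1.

1/3

Same 2,6,6: normalisation and zero-m 3j drop out of the ratio.
A: Δ: 2! 2! 10! / 15! → 1/90090; sum: t=1:−1/60480 t=2:+1/34560 = 1/80640; 3j²(2 6 6; -1 2 -1) = Δ·Π!·Σ² = 6/1001  (sign -1)
B: Δ: 2! 2! 10! / 15! → 1/90090; sum: t=2:+1/322560 = 1/322560; 3j²(2 6 6; -2 4 -2) = Δ·Π!·Σ² = 18/1001  (sign +1)
I_A²/I_B² = (6/1001)/(18/1001) = 1/3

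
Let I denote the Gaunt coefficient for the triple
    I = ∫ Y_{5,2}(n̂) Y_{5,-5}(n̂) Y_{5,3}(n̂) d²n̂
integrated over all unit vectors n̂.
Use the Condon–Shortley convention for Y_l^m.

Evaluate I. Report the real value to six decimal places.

0.000000

l₁+l₂+l₃=15 is odd: 3j(l;000)=0 ⇒ I=0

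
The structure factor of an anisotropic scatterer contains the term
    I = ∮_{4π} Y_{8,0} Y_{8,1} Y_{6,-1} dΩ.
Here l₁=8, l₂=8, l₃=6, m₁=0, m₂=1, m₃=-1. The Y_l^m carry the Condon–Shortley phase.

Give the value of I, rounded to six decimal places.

Rules hold: Σm=0, L=22 even, 0≤6≤16.
N = 17·17·13 = 3757
Δ = 10!·6!·6!/23! = 1/13742520792
Racah Σ t=2..8: t=2:+1/41803776000 t=3:−1/435456000 t=4:+1/39813120 t=5:−1/18662400 t=6:+1/39813120 t=7:−1/435456000 t=8:+1/41803776000 = -11/1393459200
⇒ 3j(8 8 6; 0 0 0)² = 600/96577, sgn -1
Racah Σ t=3..8: t=3:−1/2612736000 t=4:+1/99532800 t=5:−1/24883200 t=6:+1/29859840 t=7:−1/174182400 t=8:+1/6967296000 = -11/4180377600
⇒ 3j(8 8 6; 0 1 -1)² = 175/193154, sgn +1
4πI² = N·(3j₀)²·(3jₘ)² = 52500/2482597
I = -1·√(0.0211472/4π) = -0.04102245

-0.041022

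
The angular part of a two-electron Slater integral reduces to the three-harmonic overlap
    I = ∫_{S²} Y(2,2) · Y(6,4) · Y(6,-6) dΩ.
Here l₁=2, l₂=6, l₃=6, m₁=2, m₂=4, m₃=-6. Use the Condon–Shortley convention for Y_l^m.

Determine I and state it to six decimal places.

-0.076075

Checks pass: Σm=0; 14 even; l₃=6∈[4,8].
(2·2+1)(2·6+1)(2·6+1) = 845
Δ: 2! 2! 10! / 15! → 1/90090
sum: t=0:+1/69120 t=1:−1/14400 t=2:+1/69120 = -7/172800
3j²(2 6 6; 0 0 0) = Δ·Π!·Σ² = 14/715  (sign -1)
sum: t=0:+1/14515200 = 1/14515200
3j²(2 6 6; 2 4 -6) = Δ·Π!·Σ² = 2/455  (sign +1)
combine: 4πI² = 845·14/715·2/455 = 4/55
take √, sign -1: I = -0.07607531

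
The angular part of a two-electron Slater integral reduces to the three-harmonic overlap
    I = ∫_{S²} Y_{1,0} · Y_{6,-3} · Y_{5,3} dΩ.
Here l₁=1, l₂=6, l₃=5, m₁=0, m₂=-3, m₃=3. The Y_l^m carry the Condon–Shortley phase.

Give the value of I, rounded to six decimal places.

Rules hold: Σm=0, L=12 even, 5≤5≤7.
N = 3·13·11 = 429
Δ = 2!·0!·10!/13! = 1/858
Racah Σ t=1..1: t=1:−1/14400 = -1/14400
⇒ 3j(1 6 5; 0 0 0)² = 6/143, sgn +1
Racah Σ t=1..1: t=1:−1/80640 = -1/80640
⇒ 3j(1 6 5; 0 -3 3)² = 9/286, sgn -1
4πI² = N·(3j₀)²·(3jₘ)² = 81/143
I = -1·√(0.566434/4π) = -0.21230956

-0.212310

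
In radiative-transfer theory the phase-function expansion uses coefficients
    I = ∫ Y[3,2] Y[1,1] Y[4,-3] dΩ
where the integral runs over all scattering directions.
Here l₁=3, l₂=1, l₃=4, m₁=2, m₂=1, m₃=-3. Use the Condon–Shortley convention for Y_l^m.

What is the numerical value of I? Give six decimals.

-0.282095

m-sum 0 ✓  L=8 even ✓  2≤4≤4 ✓
Π(2lᵢ+1) = 7×3×9 = 189
triangle coeff Δ(3,1,4) = 1/252
Σ_t [0,0]: t=0:+1/36 = 1/36
(3j)²=4/63 [(3 1 4; 0 0 0)], sign=+1
Σ_t [0,0]: t=0:+1/240 = 1/240
(3j)²=1/12 [(3 1 4; 2 1 -3)], sign=-1
⇒ 4πI² = 1/1
I = (-1)√(1/1/(4π)) = -0.28209479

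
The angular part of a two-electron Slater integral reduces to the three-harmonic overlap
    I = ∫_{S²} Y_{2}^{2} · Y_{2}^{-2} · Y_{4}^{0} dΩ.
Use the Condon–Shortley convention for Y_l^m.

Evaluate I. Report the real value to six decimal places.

Checks pass: Σm=0; 8 even; l₃=4∈[0,4].
(2·2+1)(2·2+1)(2·4+1) = 225
Δ: 0! 4! 4! / 9! → 1/630
sum: t=0:+1/16 = 1/16
3j²(2 2 4; 0 0 0) = Δ·Π!·Σ² = 2/35  (sign +1)
sum: t=0:+1/576 = 1/576
3j²(2 2 4; 2 -2 0) = Δ·Π!·Σ² = 1/630  (sign +1)
combine: 4πI² = 225·2/35·1/630 = 1/49
take √, sign +1: I = 0.04029926

0.040299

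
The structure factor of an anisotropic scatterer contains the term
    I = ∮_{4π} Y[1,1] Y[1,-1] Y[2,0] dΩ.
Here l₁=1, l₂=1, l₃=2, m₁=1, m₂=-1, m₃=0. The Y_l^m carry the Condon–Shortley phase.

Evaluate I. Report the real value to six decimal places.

0.126157

Rules hold: Σm=0, L=4 even, 0≤2≤2.
N = 3·3·5 = 45
Δ = 0!·2!·2!/5! = 1/30
Racah Σ t=0..0: t=0:+1/1 = 1/1
⇒ 3j(1 1 2; 0 0 0)² = 2/15, sgn +1
Racah Σ t=0..0: t=0:+1/4 = 1/4
⇒ 3j(1 1 2; 1 -1 0)² = 1/30, sgn +1
4πI² = N·(3j₀)²·(3jₘ)² = 1/5
I = +1·√(0.2/4π) = 0.12615663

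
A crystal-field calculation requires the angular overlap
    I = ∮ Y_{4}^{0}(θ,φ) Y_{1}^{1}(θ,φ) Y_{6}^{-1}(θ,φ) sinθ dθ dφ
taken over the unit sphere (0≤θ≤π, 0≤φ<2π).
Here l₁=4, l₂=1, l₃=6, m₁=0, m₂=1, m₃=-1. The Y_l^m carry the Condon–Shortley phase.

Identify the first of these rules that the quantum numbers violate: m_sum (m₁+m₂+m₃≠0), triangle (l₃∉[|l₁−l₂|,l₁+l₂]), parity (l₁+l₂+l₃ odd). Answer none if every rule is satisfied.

triangle

azimuthal sum: 0 + 1 − 1 = 0  ✓
3 ≤ 6 ≤ 5 (triangle on l)  ✗
L = 4 + 1 + 6 = 11 (odd)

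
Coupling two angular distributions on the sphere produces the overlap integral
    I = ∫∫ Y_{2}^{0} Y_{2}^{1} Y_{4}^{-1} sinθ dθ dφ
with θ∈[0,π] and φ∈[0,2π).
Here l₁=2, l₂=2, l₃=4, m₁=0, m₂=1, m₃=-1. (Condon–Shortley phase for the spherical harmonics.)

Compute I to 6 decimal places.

m-sum 0 ✓  L=8 even ✓  0≤4≤4 ✓
Π(2lᵢ+1) = 5×5×9 = 225
triangle coeff Δ(2,2,4) = 1/630
Σ_t [0,0]: t=0:+1/16 = 1/16
(3j)²=2/35 [(2 2 4; 0 0 0)], sign=+1
Σ_t [0,0]: t=0:+1/24 = 1/24
(3j)²=1/21 [(2 2 4; 0 1 -1)], sign=-1
⇒ 4πI² = 30/49
I = (-1)√(30/49/(4π)) = -0.22072812

-0.220728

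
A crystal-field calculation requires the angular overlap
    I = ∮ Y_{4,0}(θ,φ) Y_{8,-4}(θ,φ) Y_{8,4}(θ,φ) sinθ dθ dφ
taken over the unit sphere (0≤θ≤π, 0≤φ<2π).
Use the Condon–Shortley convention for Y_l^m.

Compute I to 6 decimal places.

-0.082230

m-sum 0 ✓  L=20 even ✓  4≤8≤12 ✓
Π(2lᵢ+1) = 9×17×17 = 2601
triangle coeff Δ(4,8,8) = 1/185175900
Σ_t [0,4]: t=0:+1/557383680 t=1:−1/21772800 t=2:+1/8294400 t=3:−1/21772800 t=4:+1/557383680 = 1/30965760
(3j)²=36/4199 [(4 8 8; 0 0 0)], sign=+1
Σ_t [0,4]: t=0:+1/557383680 t=1:−1/78382080 t=2:+1/116121600 t=3:−1/1437004800 t=4:+1/275904921600 = -1/328458240
(3j)²=16/4199 [(4 8 8; 0 -4 4)], sign=-1
⇒ 4πI² = 5184/61009
I = (-1)√(5184/61009/(4π)) = -0.08223006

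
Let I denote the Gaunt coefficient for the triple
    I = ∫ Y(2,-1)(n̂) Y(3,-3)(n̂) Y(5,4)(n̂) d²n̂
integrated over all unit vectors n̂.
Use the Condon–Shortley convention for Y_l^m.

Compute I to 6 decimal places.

0.219610

Rules hold: Σm=0, L=10 even, 1≤5≤5.
N = 5·7·11 = 385
Δ = 0!·4!·6!/11! = 1/2310
Racah Σ t=0..0: t=0:+1/144 = 1/144
⇒ 3j(2 3 5; 0 0 0)² = 10/231, sgn -1
Racah Σ t=0..0: t=0:+1/4320 = 1/4320
⇒ 3j(2 3 5; -1 -3 4)² = 2/55, sgn -1
4πI² = N·(3j₀)²·(3jₘ)² = 20/33
I = +1·√(0.606061/4π) = 0.21961050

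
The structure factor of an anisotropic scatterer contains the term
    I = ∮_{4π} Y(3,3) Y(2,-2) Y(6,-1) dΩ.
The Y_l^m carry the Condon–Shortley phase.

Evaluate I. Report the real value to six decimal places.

l₃=6 ∉ [1,5] — triangle fails ⇒ I = 0

0.000000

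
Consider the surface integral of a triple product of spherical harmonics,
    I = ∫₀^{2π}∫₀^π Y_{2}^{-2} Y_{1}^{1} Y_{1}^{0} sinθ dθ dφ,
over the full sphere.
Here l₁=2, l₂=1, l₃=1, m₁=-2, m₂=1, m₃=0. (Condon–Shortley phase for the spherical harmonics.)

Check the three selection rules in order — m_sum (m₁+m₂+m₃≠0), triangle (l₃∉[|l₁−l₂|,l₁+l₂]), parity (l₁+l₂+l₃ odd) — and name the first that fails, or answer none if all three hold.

m_sum

azimuthal sum: -2 + 1 + 0 = -1  ✗
1 ≤ 1 ≤ 3 (triangle on l)
L = 2 + 1 + 1 = 4 (even)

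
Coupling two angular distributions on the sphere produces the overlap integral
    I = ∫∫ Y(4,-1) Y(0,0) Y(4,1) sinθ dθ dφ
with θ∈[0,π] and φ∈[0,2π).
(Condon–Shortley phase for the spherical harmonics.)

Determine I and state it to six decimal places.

Checks pass: Σm=0; 8 even; l₃=4∈[4,4].
(2·4+1)(2·0+1)(2·4+1) = 81
Δ: 0! 8! 0! / 9! → 1/9
sum: t=0:+1/576 = 1/576
3j²(4 0 4; 0 0 0) = Δ·Π!·Σ² = 1/9  (sign +1)
sum: t=0:+1/720 = 1/720
3j²(4 0 4; -1 0 1) = Δ·Π!·Σ² = 1/9  (sign -1)
combine: 4πI² = 81·1/9·1/9 = 1/1
take √, sign -1: I = -0.28209479

-0.282095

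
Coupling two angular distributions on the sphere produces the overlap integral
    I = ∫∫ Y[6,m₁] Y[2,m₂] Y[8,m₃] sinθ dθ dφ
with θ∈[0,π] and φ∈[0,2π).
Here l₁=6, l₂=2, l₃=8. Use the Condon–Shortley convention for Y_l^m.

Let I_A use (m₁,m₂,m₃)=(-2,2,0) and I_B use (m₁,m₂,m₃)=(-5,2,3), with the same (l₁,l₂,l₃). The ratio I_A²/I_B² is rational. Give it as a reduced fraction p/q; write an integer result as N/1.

Same 6,2,8: normalisation and zero-m 3j drop out of the ratio.
A: Δ: 0! 12! 4! / 17! → 1/30940; sum: t=0:+1/23224320 = 1/23224320; 3j²(6 2 8; -2 2 0) = Δ·Π!·Σ² = 1/442  (sign +1)
B: Δ: 0! 12! 4! / 17! → 1/30940; sum: t=0:+1/958003200 = 1/958003200; 3j²(6 2 8; -5 2 3) = Δ·Π!·Σ² = 1/6188  (sign -1)
I_A²/I_B² = (1/442)/(1/6188) = 14/1

14/1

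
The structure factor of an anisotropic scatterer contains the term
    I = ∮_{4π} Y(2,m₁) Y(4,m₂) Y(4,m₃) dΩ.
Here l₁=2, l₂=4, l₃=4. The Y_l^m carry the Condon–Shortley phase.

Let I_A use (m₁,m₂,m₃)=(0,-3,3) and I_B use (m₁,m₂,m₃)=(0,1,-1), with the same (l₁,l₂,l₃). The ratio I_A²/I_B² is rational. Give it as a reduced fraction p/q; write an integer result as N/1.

l's match ⇒ only the (l;m) 3-j factors differ between A and B.
A: triangle coeff Δ(2,4,4) = 1/13860; Σ_t [0,1]: t=0:+1/480 t=1:−1/720 = 1/1440; (3j)²=7/1980 [(2 4 4; 0 -3 3)], sign=-1
B: triangle coeff Δ(2,4,4) = 1/13860; Σ_t [0,2]: t=0:+1/480 t=1:−1/48 t=2:+1/144 = -17/1440; (3j)²=289/13860 [(2 4 4; 0 1 -1)], sign=+1
I_A²/I_B² = (7/1980)/(289/13860) = 49/289

49/289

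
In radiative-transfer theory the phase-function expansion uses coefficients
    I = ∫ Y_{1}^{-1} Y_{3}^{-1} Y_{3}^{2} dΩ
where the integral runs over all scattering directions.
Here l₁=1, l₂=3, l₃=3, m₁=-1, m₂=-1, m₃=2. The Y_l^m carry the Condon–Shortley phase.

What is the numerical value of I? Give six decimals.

0.000000

Σlᵢ=7 odd — θ-integrand is odd under cosθ→−cosθ; I=0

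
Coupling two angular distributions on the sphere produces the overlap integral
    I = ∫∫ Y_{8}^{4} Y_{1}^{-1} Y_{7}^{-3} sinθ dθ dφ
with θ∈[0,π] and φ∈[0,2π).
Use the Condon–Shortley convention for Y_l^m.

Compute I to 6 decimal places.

Checks pass: Σm=0; 16 even; l₃=7∈[7,9].
(2·8+1)(2·1+1)(2·7+1) = 765
Δ: 2! 14! 0! / 17! → 1/2040
sum: t=1:−1/25401600 = -1/25401600
3j²(8 1 7; 0 0 0) = Δ·Π!·Σ² = 8/255  (sign +1)
sum: t=0:+1/174182400 = 1/174182400
3j²(8 1 7; 4 -1 -3) = Δ·Π!·Σ² = 11/340  (sign +1)
combine: 4πI² = 765·8/255·11/340 = 66/85
take √, sign +1: I = 0.24857507

0.248575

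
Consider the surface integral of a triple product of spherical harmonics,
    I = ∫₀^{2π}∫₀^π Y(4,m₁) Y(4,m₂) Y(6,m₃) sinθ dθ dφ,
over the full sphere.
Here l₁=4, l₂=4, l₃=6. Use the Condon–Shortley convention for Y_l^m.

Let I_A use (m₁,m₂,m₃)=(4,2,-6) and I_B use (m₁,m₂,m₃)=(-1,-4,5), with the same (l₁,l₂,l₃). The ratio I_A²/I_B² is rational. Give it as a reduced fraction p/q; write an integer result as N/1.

Shared (l₁,l₂,l₃)=(4,4,6): N and (l;000)² cancel in I_A²/I_B².
A: Δ = 2!·6!·6!/15! = 1/1261260; Racah Σ t=0..0: t=0:+1/1036800 = 1/1036800; ⇒ 3j(4 4 6; 4 2 -6)² = 4/195, sgn +1
B: Δ = 2!·6!·6!/15! = 1/1261260; Racah Σ t=0..0: t=0:+1/172800 = 1/172800; ⇒ 3j(4 4 6; -1 -4 5)² = 2/65, sgn -1
I_A²/I_B² = (4/195)/(2/65) = 2/3

2/3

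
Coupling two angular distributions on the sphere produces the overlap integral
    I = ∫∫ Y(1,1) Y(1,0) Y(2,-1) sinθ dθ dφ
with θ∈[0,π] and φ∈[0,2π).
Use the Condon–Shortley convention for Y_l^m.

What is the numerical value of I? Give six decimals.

-0.218510

Rules hold: Σm=0, L=4 even, 0≤2≤2.
N = 3·3·5 = 45
Δ = 0!·2!·2!/5! = 1/30
Racah Σ t=0..0: t=0:+1/1 = 1/1
⇒ 3j(1 1 2; 0 0 0)² = 2/15, sgn +1
Racah Σ t=0..0: t=0:+1/2 = 1/2
⇒ 3j(1 1 2; 1 0 -1)² = 1/10, sgn -1
4πI² = N·(3j₀)²·(3jₘ)² = 3/5
I = -1·√(0.6/4π) = -0.21850969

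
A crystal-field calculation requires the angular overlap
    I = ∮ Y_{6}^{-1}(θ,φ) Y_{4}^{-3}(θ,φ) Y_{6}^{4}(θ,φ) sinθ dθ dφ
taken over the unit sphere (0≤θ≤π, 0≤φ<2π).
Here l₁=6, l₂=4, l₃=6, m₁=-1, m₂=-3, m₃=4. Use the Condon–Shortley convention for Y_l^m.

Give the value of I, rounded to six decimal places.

-0.154578

m-sum 0 ✓  L=16 even ✓  2≤6≤10 ✓
Π(2lᵢ+1) = 13×9×13 = 1521
triangle coeff Δ(6,4,6) = 1/15315300
Σ_t [0,4]: t=0:+1/829440 t=1:−1/25920 t=2:+1/9216 t=3:−1/25920 t=4:+1/829440 = 7/207360
(3j)²=28/2431 [(6 4 6; 0 0 0)], sign=+1
Σ_t [0,1]: t=0:+1/725760 t=1:−1/207360 = -1/290304
(3j)²=125/7293 [(6 4 6; -1 -3 4)], sign=-1
⇒ 4πI² = 10500/34969
I = (-1)√(10500/34969/(4π)) = -0.15457815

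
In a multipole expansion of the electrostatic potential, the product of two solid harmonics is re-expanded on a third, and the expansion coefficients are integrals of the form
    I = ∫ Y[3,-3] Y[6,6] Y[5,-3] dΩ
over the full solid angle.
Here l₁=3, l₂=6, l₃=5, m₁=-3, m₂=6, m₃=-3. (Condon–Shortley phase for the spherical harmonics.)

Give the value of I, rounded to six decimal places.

Checks pass: Σm=0; 14 even; l₃=5∈[3,9].
(2·3+1)(2·6+1)(2·5+1) = 1001
Δ: 4! 2! 8! / 15! → 1/675675
sum: t=1:−1/8640 t=2:+1/2304 t=3:−1/8640 = 7/34560
3j²(3 6 5; 0 0 0) = Δ·Π!·Σ² = 7/429  (sign -1)
sum: t=4:+1/1935360 = 1/1935360
3j²(3 6 5; -3 6 -3) = Δ·Π!·Σ² = 1/91  (sign +1)
combine: 4πI² = 1001·7/429·1/91 = 7/39
take √, sign -1: I = -0.11951207

-0.119512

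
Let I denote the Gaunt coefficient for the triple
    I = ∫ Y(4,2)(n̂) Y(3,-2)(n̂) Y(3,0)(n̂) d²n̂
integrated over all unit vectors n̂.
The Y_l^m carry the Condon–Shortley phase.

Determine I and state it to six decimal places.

-0.044418

Checks pass: Σm=0; 10 even; l₃=3∈[1,7].
(2·4+1)(2·3+1)(2·3+1) = 441
Δ: 4! 4! 2! / 11! → 1/34650
sum: t=1:−1/72 t=2:+1/16 t=3:−1/72 = 5/144
3j²(4 3 3; 0 0 0) = Δ·Π!·Σ² = 2/77  (sign -1)
sum: t=0:+1/96 t=1:−1/72 = -1/288
3j²(4 3 3; 2 -2 0) = Δ·Π!·Σ² = 1/462  (sign +1)
combine: 4πI² = 441·2/77·1/462 = 3/121
take √, sign -1: I = -0.04441841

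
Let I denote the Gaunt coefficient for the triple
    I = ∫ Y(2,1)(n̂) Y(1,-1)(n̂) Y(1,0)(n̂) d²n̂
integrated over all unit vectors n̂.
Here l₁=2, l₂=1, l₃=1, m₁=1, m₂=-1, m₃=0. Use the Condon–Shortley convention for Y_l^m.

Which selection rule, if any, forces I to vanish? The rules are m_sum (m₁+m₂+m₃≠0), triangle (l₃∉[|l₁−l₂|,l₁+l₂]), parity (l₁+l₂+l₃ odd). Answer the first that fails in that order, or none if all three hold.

azimuthal sum: 1 − 1 + 0 = 0  ✓
1 ≤ 1 ≤ 3 (triangle on l)  ✓
L = 2 + 1 + 1 = 4 (even)  ✓

none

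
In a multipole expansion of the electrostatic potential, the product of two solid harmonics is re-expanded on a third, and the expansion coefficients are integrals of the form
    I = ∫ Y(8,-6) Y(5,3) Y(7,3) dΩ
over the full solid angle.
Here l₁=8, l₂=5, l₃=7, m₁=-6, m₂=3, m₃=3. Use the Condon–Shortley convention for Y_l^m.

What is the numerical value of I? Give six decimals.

0.036695

Checks pass: Σm=0; 20 even; l₃=7∈[3,13].
(2·8+1)(2·5+1)(2·7+1) = 2805
Δ: 6! 10! 4! / 21! → 1/814773960
sum: t=1:−1/87091200 t=2:+1/4976640 t=3:−1/2073600 t=4:+1/4976640 t=5:−1/87091200 = -1/9676800
3j²(8 5 7; 0 0 0) = Δ·Π!·Σ² = 360/46189  (sign +1)
sum: t=4:+1/4180377600 t=5:−1/261273600 t=6:+1/232243200 = 1/1393459200
3j²(8 5 7; -6 3 3) = Δ·Π!·Σ² = 1/1292  (sign +1)
combine: 4πI² = 2805·360/46189·1/1292 = 1350/79781
take √, sign +1: I = 0.03669545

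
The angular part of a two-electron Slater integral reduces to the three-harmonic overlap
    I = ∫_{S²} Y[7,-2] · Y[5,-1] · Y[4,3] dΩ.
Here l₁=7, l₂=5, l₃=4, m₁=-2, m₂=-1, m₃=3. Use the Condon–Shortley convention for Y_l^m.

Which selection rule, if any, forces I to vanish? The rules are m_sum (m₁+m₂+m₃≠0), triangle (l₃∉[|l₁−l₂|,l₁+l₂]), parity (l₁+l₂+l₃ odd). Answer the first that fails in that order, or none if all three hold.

Σmᵢ = 0  ✓
l₃∈[|l₁−l₂|,l₁+l₂]=[2,12], have l₃=4  ✓
Σlᵢ = 16 ⇒ even  ✓

none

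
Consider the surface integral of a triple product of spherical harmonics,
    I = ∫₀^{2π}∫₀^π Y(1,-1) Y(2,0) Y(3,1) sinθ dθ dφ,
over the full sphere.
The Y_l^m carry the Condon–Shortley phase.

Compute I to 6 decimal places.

Checks pass: Σm=0; 6 even; l₃=3∈[1,3].
(2·1+1)(2·2+1)(2·3+1) = 105
Δ: 0! 2! 4! / 7! → 1/105
sum: t=0:+1/4 = 1/4
3j²(1 2 3; 0 0 0) = Δ·Π!·Σ² = 3/35  (sign -1)
sum: t=0:+1/8 = 1/8
3j²(1 2 3; -1 0 1) = Δ·Π!·Σ² = 2/35  (sign +1)
combine: 4πI² = 105·3/35·2/35 = 18/35
take √, sign -1: I = -0.20230066

-0.202301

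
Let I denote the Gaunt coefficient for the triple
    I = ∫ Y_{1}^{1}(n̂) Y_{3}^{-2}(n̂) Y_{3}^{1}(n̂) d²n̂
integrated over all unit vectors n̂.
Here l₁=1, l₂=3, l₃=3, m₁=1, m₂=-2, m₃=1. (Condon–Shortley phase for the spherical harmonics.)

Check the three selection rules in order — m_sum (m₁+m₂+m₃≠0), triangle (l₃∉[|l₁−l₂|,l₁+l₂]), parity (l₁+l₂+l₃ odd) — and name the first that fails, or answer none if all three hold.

azimuthal sum: 1 − 2 + 1 = 0  ✓
2 ≤ 3 ≤ 4 (triangle on l)  ✓
L = 1 + 3 + 3 = 7 (odd)  ✗

parity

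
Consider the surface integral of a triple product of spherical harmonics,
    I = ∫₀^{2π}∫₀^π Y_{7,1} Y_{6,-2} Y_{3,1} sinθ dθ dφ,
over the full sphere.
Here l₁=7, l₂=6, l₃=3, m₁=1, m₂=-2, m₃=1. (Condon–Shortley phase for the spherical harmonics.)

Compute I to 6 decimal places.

0.062364

Checks pass: Σm=0; 16 even; l₃=3∈[1,13].
(2·7+1)(2·6+1)(2·3+1) = 1365
Δ: 10! 4! 2! / 17! → 1/2042040
sum: t=4:+1/207360 t=5:−1/57600 t=6:+1/207360 = -1/129600
3j²(7 6 3; 0 0 0) = Δ·Π!·Σ² = 168/12155  (sign +1)
sum: t=2:+1/3870720 t=3:−1/181440 t=4:+1/138240 = 23/11612160
3j²(7 6 3; 1 -2 1) = Δ·Π!·Σ² = 529/204204  (sign +1)
combine: 4πI² = 1365·168/12155·529/204204 = 22218/454597
take √, sign +1: I = 0.06236404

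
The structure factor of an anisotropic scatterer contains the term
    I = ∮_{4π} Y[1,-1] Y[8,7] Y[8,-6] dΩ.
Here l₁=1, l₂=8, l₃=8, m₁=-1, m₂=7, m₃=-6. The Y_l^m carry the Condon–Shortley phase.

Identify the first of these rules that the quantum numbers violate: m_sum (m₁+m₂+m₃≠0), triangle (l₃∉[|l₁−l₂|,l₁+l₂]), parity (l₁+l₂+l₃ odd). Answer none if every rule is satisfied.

m₁+m₂+m₃ = -1 + 7 − 6 = 0  ✓
triangle: |1−8|=7 ≤ l₃=8 ≤ 1+8=9  ✓
parity: l₁+l₂+l₃ = 17 is odd  ✗

parity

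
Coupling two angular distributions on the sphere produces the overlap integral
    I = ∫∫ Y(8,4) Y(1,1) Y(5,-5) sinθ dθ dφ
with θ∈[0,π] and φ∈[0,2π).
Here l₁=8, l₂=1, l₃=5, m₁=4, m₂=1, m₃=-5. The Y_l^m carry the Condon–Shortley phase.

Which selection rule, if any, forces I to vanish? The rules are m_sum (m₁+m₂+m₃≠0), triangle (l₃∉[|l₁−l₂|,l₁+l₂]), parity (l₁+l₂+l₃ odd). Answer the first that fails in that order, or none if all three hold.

azimuthal sum: 4 + 1 − 5 = 0  ✓
7 ≤ 5 ≤ 9 (triangle on l)  ✗
L = 8 + 1 + 5 = 14 (even)

triangle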